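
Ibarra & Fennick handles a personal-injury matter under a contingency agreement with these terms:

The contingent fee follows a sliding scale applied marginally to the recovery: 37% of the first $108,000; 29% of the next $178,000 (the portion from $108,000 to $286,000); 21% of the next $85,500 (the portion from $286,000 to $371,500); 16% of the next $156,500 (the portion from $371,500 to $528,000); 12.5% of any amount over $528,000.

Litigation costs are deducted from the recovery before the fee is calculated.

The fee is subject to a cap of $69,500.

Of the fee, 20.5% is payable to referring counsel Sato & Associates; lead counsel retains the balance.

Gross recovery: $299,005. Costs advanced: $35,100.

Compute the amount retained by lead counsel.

Fee base (net of costs): $299,005 − $35,100 = $263,905
First $108,000 at 37% = $39,960.00
Remaining $155,905 at 29% = $45,212.45
Fee: $39,960.00 + $45,212.45 = $85,172.45
$85,172.45 exceeds the $69,500 cap, so the fee is capped at $69,500.00.
Referral share: 20.5% of $69,500.00 = $14,247.50; lead counsel retains $69,500.00 − $14,247.50 = $55,252.50.

$55,252.50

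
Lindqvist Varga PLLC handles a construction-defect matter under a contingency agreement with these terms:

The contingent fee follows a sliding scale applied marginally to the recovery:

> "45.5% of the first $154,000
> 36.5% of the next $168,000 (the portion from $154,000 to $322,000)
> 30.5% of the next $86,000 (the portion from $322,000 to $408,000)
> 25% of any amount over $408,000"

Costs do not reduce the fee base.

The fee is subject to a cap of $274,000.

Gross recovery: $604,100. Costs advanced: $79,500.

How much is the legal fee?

$206,645.00

Fee base is the gross recovery, $604,100; costs are reimbursed separately.
First $154,000 at 45.5% = $70,070.00
Next $168,000 at 36.5% = $61,320.00
Next $86,000 at 30.5% = $26,230.00
Remaining $196,100 at 25% = $49,025.00
Fee: $70,070.00 + $61,320.00 + $26,230.00 + $49,025.00 = $206,645.00
$206,645.00 is under the $274,000 cap.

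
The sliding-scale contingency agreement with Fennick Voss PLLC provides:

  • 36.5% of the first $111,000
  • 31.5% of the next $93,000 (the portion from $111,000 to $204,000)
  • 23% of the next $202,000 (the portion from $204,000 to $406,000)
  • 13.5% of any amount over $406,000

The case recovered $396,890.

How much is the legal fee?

$114,174.70

First $111,000 at 36.5% = $40,515.00
Next $93,000 at 31.5% = $29,295.00
Remaining $192,890 at 23% = $44,364.70
Fee: $40,515.00 + $29,295.00 + $44,364.70 = $114,174.70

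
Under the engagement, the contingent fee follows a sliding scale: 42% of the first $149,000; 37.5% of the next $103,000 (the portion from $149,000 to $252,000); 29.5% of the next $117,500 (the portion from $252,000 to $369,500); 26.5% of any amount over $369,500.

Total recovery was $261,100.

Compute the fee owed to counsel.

$103,889.50

First $149,000 at 42% = $62,580.00
Next $103,000 at 37.5% = $38,625.00
Remaining $9,100 at 29.5% = $2,684.50
Fee: $62,580.00 + $38,625.00 + $2,684.50 = $103,889.50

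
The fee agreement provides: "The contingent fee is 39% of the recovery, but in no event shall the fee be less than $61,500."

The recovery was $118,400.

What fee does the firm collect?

$61,500.00

39% of $118,400 = $46,176.00
That is below the $61,500 minimum, so the minimum applies.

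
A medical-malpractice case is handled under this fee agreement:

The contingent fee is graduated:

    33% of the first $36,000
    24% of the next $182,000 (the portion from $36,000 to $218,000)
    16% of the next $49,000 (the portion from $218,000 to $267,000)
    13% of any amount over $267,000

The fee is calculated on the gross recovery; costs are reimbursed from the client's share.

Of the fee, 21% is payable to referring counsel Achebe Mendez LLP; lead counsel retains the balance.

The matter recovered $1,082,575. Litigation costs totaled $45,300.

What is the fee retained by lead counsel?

$133,845.55

Fee base is the gross recovery, $1,082,575; costs are reimbursed separately.
First $36,000 at 33% = $11,880.00
Next $182,000 at 24% = $43,680.00
Next $49,000 at 16% = $7,840.00
Remaining $815,575 at 13% = $106,024.75
Fee: $11,880.00 + $43,680.00 + $7,840.00 + $106,024.75 = $169,424.75
Referral share: 21% of $169,424.75 = $35,579.20; lead counsel retains $169,424.75 − $35,579.20 = $133,845.55.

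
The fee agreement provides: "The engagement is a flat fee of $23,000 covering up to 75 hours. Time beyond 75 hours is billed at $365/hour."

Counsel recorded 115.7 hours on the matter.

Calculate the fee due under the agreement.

Flat fee: $23,000.00
Excess hours: 115.7 − 75 = 40.7
Overrun: 40.7 × $365 = $14,855.50
Total: $23,000.00 + $14,855.50 = $37,855.50

$37,855.50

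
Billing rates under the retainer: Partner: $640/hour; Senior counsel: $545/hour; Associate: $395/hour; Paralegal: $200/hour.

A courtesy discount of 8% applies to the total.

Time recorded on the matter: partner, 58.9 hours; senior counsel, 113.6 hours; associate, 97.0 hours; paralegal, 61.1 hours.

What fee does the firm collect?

Partner: 58.9 × $640 = $37,696.00
Senior counsel: 113.6 × $545 = $61,912.00
Associate: 97.0 × $395 = $38,315.00
Paralegal: 61.1 × $200 = $12,220.00
Subtotal: $150,143.00
Less 8% discount: −$12,011.44
Total: $150,143.00 − $12,011.44 = $138,131.56

$138,131.56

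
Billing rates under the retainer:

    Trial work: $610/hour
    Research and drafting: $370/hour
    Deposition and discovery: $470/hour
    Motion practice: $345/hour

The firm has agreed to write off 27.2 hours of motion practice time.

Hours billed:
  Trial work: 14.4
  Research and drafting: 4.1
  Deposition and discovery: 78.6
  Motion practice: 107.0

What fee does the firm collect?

$74,774.00

Trial work: 14.4 × $610 = $8,784.00
Research and drafting: 4.1 × $370 = $1,517.00
Deposition and discovery: 78.6 × $470 = $36,942.00
Motion practice: 107.0 × $345 = $36,915.00
Subtotal: $84,158.00
Write-off: 27.2 × $345 = $9,384.00
Total: $84,158.00 − $9,384.00 = $74,774.00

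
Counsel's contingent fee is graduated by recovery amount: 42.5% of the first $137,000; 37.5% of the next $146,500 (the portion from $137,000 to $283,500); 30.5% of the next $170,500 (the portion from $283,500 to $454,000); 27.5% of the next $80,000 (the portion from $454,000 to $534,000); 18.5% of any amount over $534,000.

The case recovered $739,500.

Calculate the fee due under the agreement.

First $137,000 at 42.5% = $58,225.00
Next $146,500 at 37.5% = $54,937.50
Next $170,500 at 30.5% = $52,002.50
Next $80,000 at 27.5% = $22,000.00
Remaining $205,500 at 18.5% = $38,017.50
Fee: $58,225.00 + $54,937.50 + $52,002.50 + $22,000.00 + $38,017.50 = $225,182.50

$225,182.50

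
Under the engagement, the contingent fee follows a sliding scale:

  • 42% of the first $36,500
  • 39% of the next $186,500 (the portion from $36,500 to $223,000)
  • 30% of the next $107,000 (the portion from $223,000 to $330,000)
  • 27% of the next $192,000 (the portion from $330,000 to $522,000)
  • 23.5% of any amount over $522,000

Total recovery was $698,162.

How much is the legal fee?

$213,403.07

First $36,500 at 42% = $15,330.00
Next $186,500 at 39% = $72,735.00
Next $107,000 at 30% = $32,100.00
Next $192,000 at 27% = $51,840.00
Remaining $176,162 at 23.5% = $41,398.07
Fee: $15,330.00 + $72,735.00 + $32,100.00 + $51,840.00 + $41,398.07 = $213,403.07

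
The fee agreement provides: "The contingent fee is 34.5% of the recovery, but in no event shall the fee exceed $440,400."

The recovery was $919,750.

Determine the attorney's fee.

34.5% of $919,750 = $317,313.75
That is under the $440,400 cap.

$317,313.75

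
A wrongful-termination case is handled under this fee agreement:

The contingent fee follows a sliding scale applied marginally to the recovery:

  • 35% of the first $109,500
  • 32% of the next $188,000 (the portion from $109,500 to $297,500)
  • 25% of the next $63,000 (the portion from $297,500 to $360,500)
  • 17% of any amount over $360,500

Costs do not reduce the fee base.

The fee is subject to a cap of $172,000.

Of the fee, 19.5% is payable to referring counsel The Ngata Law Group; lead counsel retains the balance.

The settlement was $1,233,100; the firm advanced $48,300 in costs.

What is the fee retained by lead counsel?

$138,460.00

Fee base is the gross recovery, $1,233,100; costs are reimbursed separately.
First $109,500 at 35% = $38,325.00
Next $188,000 at 32% = $60,160.00
Next $63,000 at 25% = $15,750.00
Remaining $872,600 at 17% = $148,342.00
Fee: $38,325.00 + $60,160.00 + $15,750.00 + $148,342.00 = $262,577.00
$262,577.00 exceeds the $172,000 cap, so the fee is capped at $172,000.00.
Referral share: 19.5% of $172,000.00 = $33,540.00; lead counsel retains $172,000.00 − $33,540.00 = $138,460.00.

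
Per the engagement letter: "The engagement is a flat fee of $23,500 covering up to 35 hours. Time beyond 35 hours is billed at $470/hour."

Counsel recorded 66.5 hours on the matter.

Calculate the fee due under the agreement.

$38,305.00

Flat fee: $23,500.00
Excess hours: 66.5 − 35 = 31.5
Overrun: 31.5 × $470 = $14,805.00
Total: $23,500.00 + $14,805.00 = $38,305.00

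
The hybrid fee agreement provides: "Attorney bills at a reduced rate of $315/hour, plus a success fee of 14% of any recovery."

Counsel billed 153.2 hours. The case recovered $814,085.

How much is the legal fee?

$162,229.90

Hourly: 153.2 × $315 = $48,258.00
Success fee: 14% of $814,085 = $113,971.90
Total: $48,258.00 + $113,971.90 = $162,229.90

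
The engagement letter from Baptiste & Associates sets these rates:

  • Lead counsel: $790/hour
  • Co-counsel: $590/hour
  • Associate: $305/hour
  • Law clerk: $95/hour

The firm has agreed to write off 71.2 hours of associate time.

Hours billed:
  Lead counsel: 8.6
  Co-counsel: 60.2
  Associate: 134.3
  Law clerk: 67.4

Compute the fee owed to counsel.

Lead counsel: 8.6 × $790 = $6,794.00
Co-counsel: 60.2 × $590 = $35,518.00
Associate: 134.3 × $305 = $40,961.50
Law clerk: 67.4 × $95 = $6,403.00
Subtotal: $89,676.50
Write-off: 71.2 × $305 = $21,716.00
Total: $89,676.50 − $21,716.00 = $67,960.50

$67,960.50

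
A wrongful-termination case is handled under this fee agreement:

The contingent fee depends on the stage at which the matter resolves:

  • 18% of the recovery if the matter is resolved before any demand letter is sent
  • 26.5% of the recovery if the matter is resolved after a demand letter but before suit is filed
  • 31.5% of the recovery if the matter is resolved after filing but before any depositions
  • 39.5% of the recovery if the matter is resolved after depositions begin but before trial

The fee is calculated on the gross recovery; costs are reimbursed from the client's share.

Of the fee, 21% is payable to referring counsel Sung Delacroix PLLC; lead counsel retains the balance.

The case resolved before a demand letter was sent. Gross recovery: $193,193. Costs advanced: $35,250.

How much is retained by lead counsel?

Fee base is the gross recovery, $193,193; costs are reimbursed separately.
The matter resolved before a demand letter was sent, so the 18% rate applies.
$193,193 × 18% = $34,774.74
Referral share: 21% of $34,774.74 = $7,302.70; lead counsel retains $34,774.74 − $7,302.70 = $27,472.04.

$27,472.04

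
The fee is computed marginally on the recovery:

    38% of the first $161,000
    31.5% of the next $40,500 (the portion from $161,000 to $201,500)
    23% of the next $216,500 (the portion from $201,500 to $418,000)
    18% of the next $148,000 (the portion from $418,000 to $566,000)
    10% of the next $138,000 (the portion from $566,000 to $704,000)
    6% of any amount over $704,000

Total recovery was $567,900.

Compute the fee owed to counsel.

First $161,000 at 38% = $61,180.00
Next $40,500 at 31.5% = $12,757.50
Next $216,500 at 23% = $49,795.00
Next $148,000 at 18% = $26,640.00
Remaining $1,900 at 10% = $190.00
Fee: $61,180.00 + $12,757.50 + $49,795.00 + $26,640.00 + $190.00 = $150,562.50

$150,562.50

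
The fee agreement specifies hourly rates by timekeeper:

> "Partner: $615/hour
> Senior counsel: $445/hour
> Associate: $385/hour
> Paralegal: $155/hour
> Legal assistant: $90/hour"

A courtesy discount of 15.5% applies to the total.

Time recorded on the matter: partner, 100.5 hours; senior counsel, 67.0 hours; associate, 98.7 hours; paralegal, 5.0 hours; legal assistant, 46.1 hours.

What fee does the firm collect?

Partner: 100.5 × $615 = $61,807.50
Senior counsel: 67.0 × $445 = $29,815.00
Associate: 98.7 × $385 = $37,999.50
Paralegal: 5.0 × $155 = $775.00
Legal assistant: 46.1 × $90 = $4,149.00
Subtotal: $134,546.00
Less 15.5% discount: −$20,854.63
Total: $134,546.00 − $20,854.63 = $113,691.37

$113,691.37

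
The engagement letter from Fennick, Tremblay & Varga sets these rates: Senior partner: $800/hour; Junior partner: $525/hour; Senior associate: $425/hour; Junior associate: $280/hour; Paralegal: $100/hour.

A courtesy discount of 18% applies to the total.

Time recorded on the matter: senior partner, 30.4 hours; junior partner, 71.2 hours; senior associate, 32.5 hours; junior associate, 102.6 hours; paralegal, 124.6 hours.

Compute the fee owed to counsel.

$95,694.41

Senior partner: 30.4 × $800 = $24,320.00
Junior partner: 71.2 × $525 = $37,380.00
Senior associate: 32.5 × $425 = $13,812.50
Junior associate: 102.6 × $280 = $28,728.00
Paralegal: 124.6 × $100 = $12,460.00
Subtotal: $116,700.50
Less 18% discount: −$21,006.09
Total: $116,700.50 − $21,006.09 = $95,694.41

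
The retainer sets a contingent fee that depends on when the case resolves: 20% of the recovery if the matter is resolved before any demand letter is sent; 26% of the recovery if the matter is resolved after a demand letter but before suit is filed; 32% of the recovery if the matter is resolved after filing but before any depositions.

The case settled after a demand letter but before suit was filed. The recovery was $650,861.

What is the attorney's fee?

The matter settled after a demand letter but before suit was filed, so the 26% rate applies.
$650,861 × 26% = $169,223.86

$169,223.86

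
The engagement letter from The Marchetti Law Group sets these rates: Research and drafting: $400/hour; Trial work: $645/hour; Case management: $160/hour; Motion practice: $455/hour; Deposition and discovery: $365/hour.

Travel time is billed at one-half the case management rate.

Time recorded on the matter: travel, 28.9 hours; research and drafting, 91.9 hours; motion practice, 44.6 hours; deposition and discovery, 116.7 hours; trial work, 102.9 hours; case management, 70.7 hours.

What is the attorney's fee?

Research and drafting: 91.9 × $400 = $36,760.00
Trial work: 102.9 × $645 = $66,370.50
Case management: 70.7 × $160 = $11,312.00
Motion practice: 44.6 × $455 = $20,293.00
Deposition and discovery: 116.7 × $365 = $42,595.50
Subtotal: $36,760.00 + $66,370.50 + $11,312.00 + $20,293.00 + $42,595.50 = $177,331.00
Travel: 28.9 × ($160 ÷ 2) = 28.9 × $80.00 = $2,312.00
Total: $177,331.00 + $2,312.00 = $179,643.00

$179,643.00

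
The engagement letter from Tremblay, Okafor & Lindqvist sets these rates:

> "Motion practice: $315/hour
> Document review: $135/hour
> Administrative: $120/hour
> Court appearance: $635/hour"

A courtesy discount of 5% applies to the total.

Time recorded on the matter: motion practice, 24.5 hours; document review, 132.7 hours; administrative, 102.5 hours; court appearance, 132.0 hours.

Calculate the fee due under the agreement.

Motion practice: 24.5 × $315 = $7,717.50
Document review: 132.7 × $135 = $17,914.50
Administrative: 102.5 × $120 = $12,300.00
Court appearance: 132.0 × $635 = $83,820.00
Subtotal: $121,752.00
Less 5% discount: −$6,087.60
Total: $121,752.00 − $6,087.60 = $115,664.40

$115,664.40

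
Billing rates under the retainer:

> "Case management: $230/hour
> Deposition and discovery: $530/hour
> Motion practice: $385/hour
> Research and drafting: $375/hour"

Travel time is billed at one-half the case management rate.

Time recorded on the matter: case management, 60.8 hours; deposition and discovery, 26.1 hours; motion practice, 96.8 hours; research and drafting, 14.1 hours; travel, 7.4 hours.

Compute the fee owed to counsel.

Case management: 60.8 × $230 = $13,984.00
Deposition and discovery: 26.1 × $530 = $13,833.00
Motion practice: 96.8 × $385 = $37,268.00
Research and drafting: 14.1 × $375 = $5,287.50
Subtotal: $13,984.00 + $13,833.00 + $37,268.00 + $5,287.50 = $70,372.50
Travel: 7.4 × ($230 ÷ 2) = 7.4 × $115.00 = $851.00
Total: $70,372.50 + $851.00 = $71,223.50

$71,223.50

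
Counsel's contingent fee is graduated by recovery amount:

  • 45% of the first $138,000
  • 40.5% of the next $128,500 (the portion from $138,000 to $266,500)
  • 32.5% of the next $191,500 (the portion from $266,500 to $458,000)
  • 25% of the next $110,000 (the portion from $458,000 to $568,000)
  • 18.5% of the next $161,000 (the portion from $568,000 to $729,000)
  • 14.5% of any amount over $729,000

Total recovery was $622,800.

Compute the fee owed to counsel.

$214,018.00

First $138,000 at 45% = $62,100.00
Next $128,500 at 40.5% = $52,042.50
Next $191,500 at 32.5% = $62,237.50
Next $110,000 at 25% = $27,500.00
Remaining $54,800 at 18.5% = $10,138.00
Fee: $62,100.00 + $52,042.50 + $62,237.50 + $27,500.00 + $10,138.00 = $214,018.00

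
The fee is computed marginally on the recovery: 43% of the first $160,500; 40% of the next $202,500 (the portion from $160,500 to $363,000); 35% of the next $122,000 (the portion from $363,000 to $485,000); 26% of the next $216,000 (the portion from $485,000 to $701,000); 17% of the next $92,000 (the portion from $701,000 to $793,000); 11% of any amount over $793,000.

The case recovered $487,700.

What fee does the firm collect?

$193,417.00

First $160,500 at 43% = $69,015.00
Next $202,500 at 40% = $81,000.00
Next $122,000 at 35% = $42,700.00
Remaining $2,700 at 26% = $702.00
Fee: $69,015.00 + $81,000.00 + $42,700.00 + $702.00 = $193,417.00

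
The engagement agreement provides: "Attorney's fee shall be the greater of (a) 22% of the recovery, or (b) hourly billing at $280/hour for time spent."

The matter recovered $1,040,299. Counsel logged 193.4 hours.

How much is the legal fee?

(a) 22% of $1,040,299 = $228,865.78
(b) 193.4 × $280 = $54,152.00
The greater is (a): $228,865.78.

$228,865.78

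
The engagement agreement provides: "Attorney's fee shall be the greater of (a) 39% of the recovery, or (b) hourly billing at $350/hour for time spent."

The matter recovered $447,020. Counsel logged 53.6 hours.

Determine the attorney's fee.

$174,337.80

(a) 39% of $447,020 = $174,337.80
(b) 53.6 × $350 = $18,760.00
The greater is (a): $174,337.80.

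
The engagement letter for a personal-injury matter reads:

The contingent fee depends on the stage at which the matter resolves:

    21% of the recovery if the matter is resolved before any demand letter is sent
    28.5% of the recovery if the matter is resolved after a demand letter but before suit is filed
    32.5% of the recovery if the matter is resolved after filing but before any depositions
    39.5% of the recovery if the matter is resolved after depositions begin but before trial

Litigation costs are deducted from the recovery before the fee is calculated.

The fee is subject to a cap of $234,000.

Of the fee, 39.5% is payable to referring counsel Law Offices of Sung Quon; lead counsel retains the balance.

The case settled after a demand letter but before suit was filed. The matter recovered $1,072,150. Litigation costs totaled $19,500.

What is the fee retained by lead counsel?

Fee base (net of costs): $1,072,150 − $19,500 = $1,052,650
The matter settled after a demand letter but before suit was filed, so the 28.5% rate applies.
$1,052,650 × 28.5% = $300,005.25
$300,005.25 exceeds the $234,000 cap, so the fee is capped at $234,000.00.
Referral share: 39.5% of $234,000.00 = $92,430.00; lead counsel retains $234,000.00 − $92,430.00 = $141,570.00.

$141,570.00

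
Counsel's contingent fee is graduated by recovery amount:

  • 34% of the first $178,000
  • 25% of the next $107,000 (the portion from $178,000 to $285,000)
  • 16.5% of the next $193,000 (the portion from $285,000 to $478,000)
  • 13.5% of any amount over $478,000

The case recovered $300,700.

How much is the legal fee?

First $178,000 at 34% = $60,520.00
Next $107,000 at 25% = $26,750.00
Remaining $15,700 at 16.5% = $2,590.50
Fee: $60,520.00 + $26,750.00 + $2,590.50 = $89,860.50

$89,860.50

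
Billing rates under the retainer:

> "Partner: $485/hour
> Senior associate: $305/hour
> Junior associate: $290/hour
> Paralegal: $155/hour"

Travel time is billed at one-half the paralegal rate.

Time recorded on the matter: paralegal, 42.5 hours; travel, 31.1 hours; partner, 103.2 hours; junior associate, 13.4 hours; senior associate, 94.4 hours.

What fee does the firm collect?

$91,727.75

Partner: 103.2 × $485 = $50,052.00
Senior associate: 94.4 × $305 = $28,792.00
Junior associate: 13.4 × $290 = $3,886.00
Paralegal: 42.5 × $155 = $6,587.50
Subtotal: $50,052.00 + $28,792.00 + $3,886.00 + $6,587.50 = $89,317.50
Travel: 31.1 × ($155 ÷ 2) = 31.1 × $77.50 = $2,410.25
Total: $89,317.50 + $2,410.25 = $91,727.75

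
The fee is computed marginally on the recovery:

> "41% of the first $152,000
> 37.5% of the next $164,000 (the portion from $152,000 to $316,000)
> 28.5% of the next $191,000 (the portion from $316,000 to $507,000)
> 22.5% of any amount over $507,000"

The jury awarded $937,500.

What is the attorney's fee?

First $152,000 at 41% = $62,320.00
Next $164,000 at 37.5% = $61,500.00
Next $191,000 at 28.5% = $54,435.00
Remaining $430,500 at 22.5% = $96,862.50
Fee: $62,320.00 + $61,500.00 + $54,435.00 + $96,862.50 = $275,117.50

$275,117.50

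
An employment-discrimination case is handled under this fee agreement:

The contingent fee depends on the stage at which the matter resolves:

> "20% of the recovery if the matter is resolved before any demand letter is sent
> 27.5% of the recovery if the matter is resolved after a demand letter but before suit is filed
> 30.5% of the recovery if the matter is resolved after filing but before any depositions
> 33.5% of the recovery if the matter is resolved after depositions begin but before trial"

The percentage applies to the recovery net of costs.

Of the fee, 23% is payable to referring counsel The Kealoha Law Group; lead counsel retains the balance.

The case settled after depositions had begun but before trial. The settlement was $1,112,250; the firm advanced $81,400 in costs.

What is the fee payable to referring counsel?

Fee base (net of costs): $1,112,250 − $81,400 = $1,030,850
The matter settled after depositions had begun but before trial, so the 33.5% rate applies.
$1,030,850 × 33.5% = $345,334.75
Referral share: 23% of $345,334.75 = $79,426.99; lead counsel retains $345,334.75 − $79,426.99 = $265,907.76.

$79,426.99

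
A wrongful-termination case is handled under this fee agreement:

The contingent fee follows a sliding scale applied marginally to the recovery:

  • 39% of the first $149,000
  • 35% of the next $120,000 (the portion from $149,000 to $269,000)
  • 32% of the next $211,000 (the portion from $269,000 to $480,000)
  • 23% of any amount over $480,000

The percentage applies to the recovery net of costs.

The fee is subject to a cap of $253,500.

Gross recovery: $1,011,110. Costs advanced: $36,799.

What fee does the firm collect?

$253,500.00

Fee base (net of costs): $1,011,110 − $36,799 = $974,311
First $149,000 at 39% = $58,110.00
Next $120,000 at 35% = $42,000.00
Next $211,000 at 32% = $67,520.00
Remaining $494,311 at 23% = $113,691.53
Fee: $58,110.00 + $42,000.00 + $67,520.00 + $113,691.53 = $281,321.53
$281,321.53 exceeds the $253,500 cap, so the fee is capped at $253,500.00.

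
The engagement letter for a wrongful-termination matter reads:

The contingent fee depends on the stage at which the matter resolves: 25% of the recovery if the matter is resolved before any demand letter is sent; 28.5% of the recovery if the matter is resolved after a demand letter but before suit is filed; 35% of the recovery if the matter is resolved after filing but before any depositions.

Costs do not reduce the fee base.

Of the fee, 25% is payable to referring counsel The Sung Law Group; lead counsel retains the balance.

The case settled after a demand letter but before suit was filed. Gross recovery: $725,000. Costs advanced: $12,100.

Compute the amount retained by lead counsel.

$154,968.75

Fee base is the gross recovery, $725,000; costs are reimbursed separately.
The matter settled after a demand letter but before suit was filed, so the 28.5% rate applies.
$725,000 × 28.5% = $206,625.00
Referral share: 25% of $206,625.00 = $51,656.25; lead counsel retains $206,625.00 − $51,656.25 = $154,968.75.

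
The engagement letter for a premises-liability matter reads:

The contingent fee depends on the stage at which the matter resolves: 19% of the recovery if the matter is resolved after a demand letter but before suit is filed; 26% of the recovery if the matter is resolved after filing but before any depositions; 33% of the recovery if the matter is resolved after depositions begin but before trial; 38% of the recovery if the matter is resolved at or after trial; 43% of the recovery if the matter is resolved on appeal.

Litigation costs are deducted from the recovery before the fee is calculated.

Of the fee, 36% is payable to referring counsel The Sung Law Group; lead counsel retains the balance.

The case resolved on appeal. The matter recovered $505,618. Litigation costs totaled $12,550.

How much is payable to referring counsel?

$76,326.93

Fee base (net of costs): $505,618 − $12,550 = $493,068
The matter resolved on appeal, so the 43% rate applies.
$493,068 × 43% = $212,019.24
Referral share: 36% of $212,019.24 = $76,326.93; lead counsel retains $212,019.24 − $76,326.93 = $135,692.31.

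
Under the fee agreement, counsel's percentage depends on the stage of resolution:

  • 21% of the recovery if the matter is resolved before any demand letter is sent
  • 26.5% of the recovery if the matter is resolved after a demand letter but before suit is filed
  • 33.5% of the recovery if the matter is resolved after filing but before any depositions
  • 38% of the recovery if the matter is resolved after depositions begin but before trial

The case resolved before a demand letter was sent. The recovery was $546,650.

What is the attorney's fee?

The matter resolved before a demand letter was sent, so the 21% rate applies.
$546,650 × 21% = $114,796.50

$114,796.50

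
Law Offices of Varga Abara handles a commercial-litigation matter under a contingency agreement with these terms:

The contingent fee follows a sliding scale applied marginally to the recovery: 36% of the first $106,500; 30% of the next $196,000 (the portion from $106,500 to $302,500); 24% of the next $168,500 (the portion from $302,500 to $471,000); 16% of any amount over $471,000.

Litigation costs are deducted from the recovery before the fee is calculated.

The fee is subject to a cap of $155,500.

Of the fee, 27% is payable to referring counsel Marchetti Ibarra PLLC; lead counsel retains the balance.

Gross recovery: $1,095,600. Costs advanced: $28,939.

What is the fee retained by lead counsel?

$113,515.00

Fee base (net of costs): $1,095,600 − $28,939 = $1,066,661
First $106,500 at 36% = $38,340.00
Next $196,000 at 30% = $58,800.00
Next $168,500 at 24% = $40,440.00
Remaining $595,661 at 16% = $95,305.76
Fee: $38,340.00 + $58,800.00 + $40,440.00 + $95,305.76 = $232,885.76
$232,885.76 exceeds the $155,500 cap, so the fee is capped at $155,500.00.
Referral share: 27% of $155,500.00 = $41,985.00; lead counsel retains $155,500.00 − $41,985.00 = $113,515.00.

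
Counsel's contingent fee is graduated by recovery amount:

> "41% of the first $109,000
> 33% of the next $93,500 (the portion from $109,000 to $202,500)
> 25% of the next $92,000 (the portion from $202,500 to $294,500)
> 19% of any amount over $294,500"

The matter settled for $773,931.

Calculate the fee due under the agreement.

$189,636.89

First $109,000 at 41% = $44,690.00
Next $93,500 at 33% = $30,855.00
Next $92,000 at 25% = $23,000.00
Remaining $479,431 at 19% = $91,091.89
Fee: $44,690.00 + $30,855.00 + $23,000.00 + $91,091.89 = $189,636.89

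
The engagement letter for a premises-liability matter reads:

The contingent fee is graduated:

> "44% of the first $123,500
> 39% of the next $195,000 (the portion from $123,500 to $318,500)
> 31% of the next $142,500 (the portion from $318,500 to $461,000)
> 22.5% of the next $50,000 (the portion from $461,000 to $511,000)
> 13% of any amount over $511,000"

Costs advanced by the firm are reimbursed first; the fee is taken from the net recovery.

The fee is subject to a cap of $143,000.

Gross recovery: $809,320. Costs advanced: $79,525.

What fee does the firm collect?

$143,000.00

Fee base (net of costs): $809,320 − $79,525 = $729,795
First $123,500 at 44% = $54,340.00
Next $195,000 at 39% = $76,050.00
Next $142,500 at 31% = $44,175.00
Next $50,000 at 22.5% = $11,250.00
Remaining $218,795 at 13% = $28,443.35
Fee: $54,340.00 + $76,050.00 + $44,175.00 + $11,250.00 + $28,443.35 = $214,258.35
$214,258.35 exceeds the $143,000 cap, so the fee is capped at $143,000.00.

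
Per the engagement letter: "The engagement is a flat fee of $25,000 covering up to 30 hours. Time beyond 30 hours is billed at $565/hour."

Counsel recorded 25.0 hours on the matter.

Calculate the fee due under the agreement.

$25,000.00

25.0 hours is within the 30-hour scope; only the flat fee applies.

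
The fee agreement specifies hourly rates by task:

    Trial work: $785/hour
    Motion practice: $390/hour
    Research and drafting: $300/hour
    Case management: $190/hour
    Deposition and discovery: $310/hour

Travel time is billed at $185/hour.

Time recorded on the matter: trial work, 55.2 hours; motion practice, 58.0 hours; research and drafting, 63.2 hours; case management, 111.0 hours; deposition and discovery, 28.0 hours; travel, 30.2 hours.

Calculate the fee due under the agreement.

Trial work: 55.2 × $785 = $43,332.00
Motion practice: 58.0 × $390 = $22,620.00
Research and drafting: 63.2 × $300 = $18,960.00
Case management: 111.0 × $190 = $21,090.00
Deposition and discovery: 28.0 × $310 = $8,680.00
Subtotal: $43,332.00 + $22,620.00 + $18,960.00 + $21,090.00 + $8,680.00 = $114,682.00
Travel: 30.2 × $185 = $5,587.00
Total: $114,682.00 + $5,587.00 = $120,269.00

$120,269.00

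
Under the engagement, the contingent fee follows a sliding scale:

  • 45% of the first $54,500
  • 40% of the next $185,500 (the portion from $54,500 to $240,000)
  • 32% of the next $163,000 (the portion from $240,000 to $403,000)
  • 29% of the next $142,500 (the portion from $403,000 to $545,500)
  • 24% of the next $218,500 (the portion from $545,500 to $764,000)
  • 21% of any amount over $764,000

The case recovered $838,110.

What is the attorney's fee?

First $54,500 at 45% = $24,525.00
Next $185,500 at 40% = $74,200.00
Next $163,000 at 32% = $52,160.00
Next $142,500 at 29% = $41,325.00
Next $218,500 at 24% = $52,440.00
Remaining $74,110 at 21% = $15,563.10
Fee: $24,525.00 + $74,200.00 + $52,160.00 + $41,325.00 + $52,440.00 + $15,563.10 = $260,213.10

$260,213.10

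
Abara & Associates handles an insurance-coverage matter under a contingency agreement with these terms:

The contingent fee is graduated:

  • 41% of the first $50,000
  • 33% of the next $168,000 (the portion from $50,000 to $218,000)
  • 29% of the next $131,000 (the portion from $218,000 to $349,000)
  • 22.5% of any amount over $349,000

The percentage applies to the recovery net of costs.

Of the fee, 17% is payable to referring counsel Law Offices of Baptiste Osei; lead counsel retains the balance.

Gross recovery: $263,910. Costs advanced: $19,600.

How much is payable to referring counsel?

Fee base (net of costs): $263,910 − $19,600 = $244,310
First $50,000 at 41% = $20,500.00
Next $168,000 at 33% = $55,440.00
Remaining $26,310 at 29% = $7,629.90
Fee: $20,500.00 + $55,440.00 + $7,629.90 = $83,569.90
Referral share: 17% of $83,569.90 = $14,206.88; lead counsel retains $83,569.90 − $14,206.88 = $69,363.02.

$14,206.88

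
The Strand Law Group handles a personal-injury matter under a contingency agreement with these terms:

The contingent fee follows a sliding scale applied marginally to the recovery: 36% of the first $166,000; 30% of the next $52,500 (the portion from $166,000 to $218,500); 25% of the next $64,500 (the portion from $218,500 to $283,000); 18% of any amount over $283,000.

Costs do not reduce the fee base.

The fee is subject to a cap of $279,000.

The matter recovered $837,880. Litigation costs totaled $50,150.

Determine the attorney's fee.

$191,513.40

Fee base is the gross recovery, $837,880; costs are reimbursed separately.
First $166,000 at 36% = $59,760.00
Next $52,500 at 30% = $15,750.00
Next $64,500 at 25% = $16,125.00
Remaining $554,880 at 18% = $99,878.40
Fee: $59,760.00 + $15,750.00 + $16,125.00 + $99,878.40 = $191,513.40
$191,513.40 is under the $279,000 cap.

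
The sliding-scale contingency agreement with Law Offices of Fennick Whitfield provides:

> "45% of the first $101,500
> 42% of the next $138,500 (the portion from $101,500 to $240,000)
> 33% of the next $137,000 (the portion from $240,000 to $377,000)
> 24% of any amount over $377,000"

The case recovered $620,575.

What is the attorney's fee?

$207,513.00

First $101,500 at 45% = $45,675.00
Next $138,500 at 42% = $58,170.00
Next $137,000 at 33% = $45,210.00
Remaining $243,575 at 24% = $58,458.00
Fee: $45,675.00 + $58,170.00 + $45,210.00 + $58,458.00 = $207,513.00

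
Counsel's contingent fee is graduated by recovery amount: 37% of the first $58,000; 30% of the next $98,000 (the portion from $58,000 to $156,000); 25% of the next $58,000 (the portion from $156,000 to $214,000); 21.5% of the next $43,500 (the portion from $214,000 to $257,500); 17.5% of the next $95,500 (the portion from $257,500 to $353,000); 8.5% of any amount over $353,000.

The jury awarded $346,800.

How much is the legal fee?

First $58,000 at 37% = $21,460.00
Next $98,000 at 30% = $29,400.00
Next $58,000 at 25% = $14,500.00
Next $43,500 at 21.5% = $9,352.50
Remaining $89,300 at 17.5% = $15,627.50
Fee: $21,460.00 + $29,400.00 + $14,500.00 + $9,352.50 + $15,627.50 = $90,340.00

$90,340.00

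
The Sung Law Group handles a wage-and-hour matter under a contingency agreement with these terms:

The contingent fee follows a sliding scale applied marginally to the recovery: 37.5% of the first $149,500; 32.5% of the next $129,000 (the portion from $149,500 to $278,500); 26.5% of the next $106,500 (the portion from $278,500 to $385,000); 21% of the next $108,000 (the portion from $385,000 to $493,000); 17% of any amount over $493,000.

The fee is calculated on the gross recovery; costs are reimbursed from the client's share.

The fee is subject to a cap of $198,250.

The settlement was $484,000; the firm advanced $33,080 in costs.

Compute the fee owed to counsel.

Fee base is the gross recovery, $484,000; costs are reimbursed separately.
First $149,500 at 37.5% = $56,062.50
Next $129,000 at 32.5% = $41,925.00
Next $106,500 at 26.5% = $28,222.50
Remaining $99,000 at 21% = $20,790.00
Fee: $56,062.50 + $41,925.00 + $28,222.50 + $20,790.00 = $147,000.00
$147,000.00 is under the $198,250 cap.

$147,000.00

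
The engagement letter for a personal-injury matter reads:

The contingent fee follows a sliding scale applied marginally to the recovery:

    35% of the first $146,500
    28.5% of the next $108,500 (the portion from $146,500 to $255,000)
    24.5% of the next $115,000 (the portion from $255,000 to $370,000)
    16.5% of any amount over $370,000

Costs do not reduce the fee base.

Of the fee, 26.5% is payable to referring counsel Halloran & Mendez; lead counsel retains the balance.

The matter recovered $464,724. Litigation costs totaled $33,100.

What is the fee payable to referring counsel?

$33,390.52

Fee base is the gross recovery, $464,724; costs are reimbursed separately.
First $146,500 at 35% = $51,275.00
Next $108,500 at 28.5% = $30,922.50
Next $115,000 at 24.5% = $28,175.00
Remaining $94,724 at 16.5% = $15,629.46
Fee: $51,275.00 + $30,922.50 + $28,175.00 + $15,629.46 = $126,001.96
Referral share: 26.5% of $126,001.96 = $33,390.52; lead counsel retains $126,001.96 − $33,390.52 = $92,611.44.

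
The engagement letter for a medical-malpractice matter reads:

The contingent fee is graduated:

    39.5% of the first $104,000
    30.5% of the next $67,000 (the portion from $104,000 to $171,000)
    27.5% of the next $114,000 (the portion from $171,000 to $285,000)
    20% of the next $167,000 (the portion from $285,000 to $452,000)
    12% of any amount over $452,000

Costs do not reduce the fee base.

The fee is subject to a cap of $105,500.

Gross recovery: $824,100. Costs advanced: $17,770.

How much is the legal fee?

Fee base is the gross recovery, $824,100; costs are reimbursed separately.
First $104,000 at 39.5% = $41,080.00
Next $67,000 at 30.5% = $20,435.00
Next $114,000 at 27.5% = $31,350.00
Next $167,000 at 20% = $33,400.00
Remaining $372,100 at 12% = $44,652.00
Fee: $41,080.00 + $20,435.00 + $31,350.00 + $33,400.00 + $44,652.00 = $170,917.00
$170,917.00 exceeds the $105,500 cap, so the fee is capped at $105,500.00.

$105,500.00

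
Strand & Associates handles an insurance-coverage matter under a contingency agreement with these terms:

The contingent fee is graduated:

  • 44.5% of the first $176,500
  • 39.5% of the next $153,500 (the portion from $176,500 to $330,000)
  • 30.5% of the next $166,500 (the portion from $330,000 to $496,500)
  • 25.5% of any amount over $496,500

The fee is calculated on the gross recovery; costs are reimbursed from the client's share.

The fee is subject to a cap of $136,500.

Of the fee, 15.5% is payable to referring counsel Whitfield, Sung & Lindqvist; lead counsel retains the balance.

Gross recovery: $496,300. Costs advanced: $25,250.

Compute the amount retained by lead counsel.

Fee base is the gross recovery, $496,300; costs are reimbursed separately.
First $176,500 at 44.5% = $78,542.50
Next $153,500 at 39.5% = $60,632.50
Remaining $166,300 at 30.5% = $50,721.50
Fee: $78,542.50 + $60,632.50 + $50,721.50 = $189,896.50
$189,896.50 exceeds the $136,500 cap, so the fee is capped at $136,500.00.
Referral share: 15.5% of $136,500.00 = $21,157.50; lead counsel retains $136,500.00 − $21,157.50 = $115,342.50.

$115,342.50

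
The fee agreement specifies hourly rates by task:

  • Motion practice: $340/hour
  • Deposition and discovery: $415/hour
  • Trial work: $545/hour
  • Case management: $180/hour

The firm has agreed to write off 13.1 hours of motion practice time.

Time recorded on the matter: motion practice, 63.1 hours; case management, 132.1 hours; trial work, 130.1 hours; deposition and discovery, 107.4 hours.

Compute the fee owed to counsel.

$156,253.50

Motion practice: 63.1 × $340 = $21,454.00
Deposition and discovery: 107.4 × $415 = $44,571.00
Trial work: 130.1 × $545 = $70,904.50
Case management: 132.1 × $180 = $23,778.00
Subtotal: $160,707.50
Write-off: 13.1 × $340 = $4,454.00
Total: $160,707.50 − $4,454.00 = $156,253.50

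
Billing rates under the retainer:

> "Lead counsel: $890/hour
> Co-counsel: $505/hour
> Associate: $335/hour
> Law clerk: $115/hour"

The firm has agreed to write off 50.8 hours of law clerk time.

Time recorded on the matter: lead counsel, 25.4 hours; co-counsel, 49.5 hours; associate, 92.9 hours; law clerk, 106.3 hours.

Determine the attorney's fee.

$85,107.50

Lead counsel: 25.4 × $890 = $22,606.00
Co-counsel: 49.5 × $505 = $24,997.50
Associate: 92.9 × $335 = $31,121.50
Law clerk: 106.3 × $115 = $12,224.50
Subtotal: $90,949.50
Write-off: 50.8 × $115 = $5,842.00
Total: $90,949.50 − $5,842.00 = $85,107.50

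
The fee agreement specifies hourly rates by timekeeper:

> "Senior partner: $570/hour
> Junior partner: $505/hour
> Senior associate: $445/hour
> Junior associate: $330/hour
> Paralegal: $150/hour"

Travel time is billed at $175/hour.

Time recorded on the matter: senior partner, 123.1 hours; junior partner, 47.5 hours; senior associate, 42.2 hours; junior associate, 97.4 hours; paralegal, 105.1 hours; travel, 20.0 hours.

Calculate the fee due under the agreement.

$164,340.50

Senior partner: 123.1 × $570 = $70,167.00
Junior partner: 47.5 × $505 = $23,987.50
Senior associate: 42.2 × $445 = $18,779.00
Junior associate: 97.4 × $330 = $32,142.00
Paralegal: 105.1 × $150 = $15,765.00
Subtotal: $70,167.00 + $23,987.50 + $18,779.00 + $32,142.00 + $15,765.00 = $160,840.50
Travel: 20.0 × $175 = $3,500.00
Total: $160,840.50 + $3,500.00 = $164,340.50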